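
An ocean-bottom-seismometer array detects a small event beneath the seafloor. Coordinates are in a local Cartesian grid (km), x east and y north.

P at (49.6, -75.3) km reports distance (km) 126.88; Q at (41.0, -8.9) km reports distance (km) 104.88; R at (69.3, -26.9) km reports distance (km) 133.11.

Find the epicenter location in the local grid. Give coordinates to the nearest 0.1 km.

Circle about each station: (x − 49.6)² + (y + 75.3)² = 126.88²; (x − 41.0)² + (y + 8.9)² = 104.88²; (x − 69.3)² + (y + 26.9)² = 133.11².
Subtracting pairs of circle equations eliminates x²+y² and gives linear equations (the radical axes):
-17.2 x + 132.8 y = -1271.32
39.4 x + 96.8 y = -4223.89
Solving the 2×2 system: x ≈ -63.5, y ≈ -17.8 km.

(-63.5, -17.8)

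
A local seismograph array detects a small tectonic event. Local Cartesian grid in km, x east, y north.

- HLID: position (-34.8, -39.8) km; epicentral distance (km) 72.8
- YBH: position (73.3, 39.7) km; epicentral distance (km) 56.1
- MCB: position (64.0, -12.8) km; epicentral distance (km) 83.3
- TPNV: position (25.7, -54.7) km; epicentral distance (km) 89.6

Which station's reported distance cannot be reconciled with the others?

YBH

Solve using three stations at a time. Using HLID, MCB, TPNV (subtract circle equations pairwise → linear system) gives (x, y) ≈ (-8.6, 28.1).
Distances from that point to each station vs reported:
  HLID: calculated 72.8 vs reported 72.8 → residual 0.0 km
  YBH: calculated 82.7 vs reported 56.1 → residual 26.6 km
  MCB: calculated 83.3 vs reported 83.3 → residual 0.0 km
  TPNV: calculated 89.6 vs reported 89.6 → residual 0.0 km
HLID, MCB, TPNV are mutually consistent (residuals ≈ 0); YBH is off by 26.6 km.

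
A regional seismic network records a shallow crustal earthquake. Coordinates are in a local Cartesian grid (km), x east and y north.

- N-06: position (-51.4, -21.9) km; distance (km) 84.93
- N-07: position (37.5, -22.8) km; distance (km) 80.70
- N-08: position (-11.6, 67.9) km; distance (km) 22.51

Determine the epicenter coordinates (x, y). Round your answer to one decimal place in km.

Circle about each station: (x + 51.4)² + (y + 21.9)² = 84.93²; (x − 37.5)² + (y + 22.8)² = 80.70²; (x + 11.6)² + (y − 67.9)² = 22.51².
Subtracting pairs of circle equations eliminates x²+y² and gives linear equations (the radical axes):
177.8 x − 1.8 y = -494.87
79.6 x + 179.6 y = 8329.80
Solving the 2×2 system: x ≈ -2.3, y ≈ 47.4 km.
Check against N-06 (with the unrounded x, y): √((x + 51.4)²+(y + 21.9)²) = 84.93 ≈ 84.93 km. ✓

-2.3 km east, 47.4 km north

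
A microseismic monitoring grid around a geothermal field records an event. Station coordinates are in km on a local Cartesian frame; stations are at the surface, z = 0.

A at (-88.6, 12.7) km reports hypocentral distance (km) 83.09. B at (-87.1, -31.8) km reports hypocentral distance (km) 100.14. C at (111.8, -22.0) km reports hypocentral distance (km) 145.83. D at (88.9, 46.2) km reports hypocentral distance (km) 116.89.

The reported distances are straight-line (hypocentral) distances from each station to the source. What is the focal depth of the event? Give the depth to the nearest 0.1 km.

z ≈ 42.1 km

Each station gives a sphere (x−x_i)² + (y−y_i)² + z² = d_i² (stations at z=0).
Subtracting the A sphere from B and C: z² cancels, leaving linear equations in x and y:
3.0 x − 89.0 y = -2537.67
400.8 x − 69.4 y = -9390.45
Solving: x ≈ -18.601, y ≈ 27.886 km (keep extra digits for the depth step; rounded: -18.6, 27.9).
Then from the A sphere: z² = 83.09² − (x + 88.6)² − (y − 12.7)² with x = -18.601, y = 27.886, so z ≈ 42.113 ≈ 42.1 km.
Check against D (with the unrounded solution): distance 116.90 ≈ 116.89 km. ✓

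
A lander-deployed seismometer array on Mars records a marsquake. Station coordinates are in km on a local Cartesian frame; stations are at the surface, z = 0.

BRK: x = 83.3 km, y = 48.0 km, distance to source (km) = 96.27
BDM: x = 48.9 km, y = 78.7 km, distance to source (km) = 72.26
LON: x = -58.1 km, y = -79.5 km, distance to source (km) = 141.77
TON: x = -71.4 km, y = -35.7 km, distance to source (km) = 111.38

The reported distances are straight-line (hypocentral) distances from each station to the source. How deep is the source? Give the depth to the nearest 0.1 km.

z ≈ 34.7 km

Each station gives a sphere (x−x_i)² + (y−y_i)² + z² = d_i² (stations at z=0).
Subtracting the BRK sphere from BDM and LON: z² cancels, leaving linear equations in x and y:
-68.8 x + 61.4 y = 3388.42
-282.8 x − 255.0 y = -10377.85
Solving: x ≈ -6.498, y ≈ 47.904 km (keep extra digits for the depth step; rounded: -6.5, 47.9).
Then from the BRK sphere: z² = 96.27² − (x − 83.3)² − (y − 48.0)² with x = -6.498, y = 47.904, so z ≈ 34.702 ≈ 34.7 km.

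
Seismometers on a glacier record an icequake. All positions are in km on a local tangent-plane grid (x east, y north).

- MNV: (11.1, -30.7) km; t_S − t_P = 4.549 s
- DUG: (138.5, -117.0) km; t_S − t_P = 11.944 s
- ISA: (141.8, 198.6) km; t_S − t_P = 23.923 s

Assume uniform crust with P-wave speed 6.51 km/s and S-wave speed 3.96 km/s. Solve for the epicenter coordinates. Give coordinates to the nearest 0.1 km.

57.0 km east, -27.9 km north

Distance from S−P lag: d = Δt · v_P v_S / (v_P − v_S) = Δt · (6.51·3.96)/(6.51−3.96) ≈ 10.1096·Δt.
So d_MNV = 45.99, d_DUG = 120.75, d_ISA = 241.85 km.
Circle about each station: (x − 11.1)² + (y + 30.7)² = 45.99²; (x − 138.5)² + (y + 117.0)² = 120.75²; (x − 141.8)² + (y − 198.6)² = 241.85².
Subtracting the MNV equation from the DUG and ISA equations removes the quadratic terms:
254.8 x − 172.6 y = 19340.07
261.4 x + 458.6 y = 2107.16
Solving the 2×2 system: x ≈ 57.0, y ≈ -27.9 km.
Check against MNV (with the unrounded x, y): √((x − 11.1)²+(y + 30.7)²) = 45.99 ≈ 45.99 km. ✓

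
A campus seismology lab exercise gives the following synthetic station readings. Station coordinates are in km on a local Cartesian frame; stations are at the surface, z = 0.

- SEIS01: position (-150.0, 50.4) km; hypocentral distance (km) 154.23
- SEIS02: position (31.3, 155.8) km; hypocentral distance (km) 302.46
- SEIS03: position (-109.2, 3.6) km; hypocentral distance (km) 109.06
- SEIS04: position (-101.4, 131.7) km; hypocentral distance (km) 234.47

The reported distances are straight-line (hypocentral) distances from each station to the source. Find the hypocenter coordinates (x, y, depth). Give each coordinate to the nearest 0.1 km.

x ≈ -128.5 km, y ≈ -99.1 km, depth ≈ 31.2 km

Each station gives a sphere (x−x_i)² + (y−y_i)² + z² = d_i² (stations at z=0).
Subtracting the SEIS01 sphere from SEIS02 and SEIS03: z² cancels, leaving linear equations in x and y:
362.6 x + 210.8 y = -67481.99
81.6 x − 93.6 y = -1209.75
Solving: x ≈ -128.495, y ≈ -99.097 km (keep extra digits for the depth step; rounded: -128.5, -99.1).
Then from the SEIS01 sphere: z² = 154.23² − (x + 150.0)² − (y − 50.4)² with x = -128.495, y = -99.097, so z ≈ 31.226 ≈ 31.2 km.
Check against SEIS04 (with the unrounded solution): distance 234.47 ≈ 234.47 km. ✓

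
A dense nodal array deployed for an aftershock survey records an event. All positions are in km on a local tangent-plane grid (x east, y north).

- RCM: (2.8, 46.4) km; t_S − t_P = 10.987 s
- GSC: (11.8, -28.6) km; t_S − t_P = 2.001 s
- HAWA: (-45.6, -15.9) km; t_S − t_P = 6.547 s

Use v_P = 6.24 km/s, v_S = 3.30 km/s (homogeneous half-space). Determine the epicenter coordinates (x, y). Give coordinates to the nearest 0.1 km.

x ≈ -2.1 km, y ≈ -30.4 km

Distance from S−P lag: d = Δt · v_P v_S / (v_P − v_S) = Δt · (6.24·3.30)/(6.24−3.30) ≈ 7.0041·Δt.
So d_RCM = 76.95, d_GSC = 14.02, d_HAWA = 45.86 km.
Circle about each station: (x − 2.8)² + (y − 46.4)² = 76.95²; (x − 11.8)² + (y + 28.6)² = 14.02²; (x + 45.6)² + (y + 15.9)² = 45.86².
Subtracting the RCM equation from the GSC and HAWA equations removes the quadratic terms:
18.0 x − 150.0 y = 4521.14
-96.8 x − 124.6 y = 3989.53
Solving the 2×2 system: x ≈ -2.1, y ≈ -30.4 km.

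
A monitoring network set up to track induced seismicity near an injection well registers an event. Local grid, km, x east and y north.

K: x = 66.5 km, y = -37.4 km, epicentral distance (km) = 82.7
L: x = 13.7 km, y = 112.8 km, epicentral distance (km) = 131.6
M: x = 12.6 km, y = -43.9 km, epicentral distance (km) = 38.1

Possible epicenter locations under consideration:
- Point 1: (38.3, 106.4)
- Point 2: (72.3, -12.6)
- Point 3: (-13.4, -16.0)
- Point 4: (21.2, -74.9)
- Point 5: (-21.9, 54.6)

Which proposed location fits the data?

For each candidate, compare |candidate − station| to the reported distance:
Point 1: residuals K 63.8, L 106.2, M 114.4 → max 114.4 km
Point 2: residuals K 57.2, L 6.8, M 29.3 → max 57.2 km
Point 3: residuals K 0.0, L 0.0, M 0.0 → max 0.0 km
Point 4: residuals K 23.9, L 56.2, M 5.9 → max 56.2 km
Point 5: residuals K 44.9, L 63.4, M 66.3 → max 66.3 km
Only Point 3 has all residuals ≈ 0.

Point 3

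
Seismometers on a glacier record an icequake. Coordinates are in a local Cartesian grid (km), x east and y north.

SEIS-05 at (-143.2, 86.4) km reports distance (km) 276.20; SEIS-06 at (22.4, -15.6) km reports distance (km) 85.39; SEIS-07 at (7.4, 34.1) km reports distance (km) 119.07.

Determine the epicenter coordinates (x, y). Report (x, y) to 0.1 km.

106.1 km east, -32.5 km north

Circle about each station: (x + 143.2)² + (y − 86.4)² = 276.20²; (x − 22.4)² + (y + 15.6)² = 85.39²; (x − 7.4)² + (y − 34.1)² = 119.07².
Subtracting the SEIS-05 equation from the SEIS-06 and SEIS-07 equations removes the quadratic terms:
331.2 x − 204.0 y = 41768.91
301.2 x − 104.6 y = 35355.15
Solving the 2×2 system: x ≈ 106.1, y ≈ -32.5 km.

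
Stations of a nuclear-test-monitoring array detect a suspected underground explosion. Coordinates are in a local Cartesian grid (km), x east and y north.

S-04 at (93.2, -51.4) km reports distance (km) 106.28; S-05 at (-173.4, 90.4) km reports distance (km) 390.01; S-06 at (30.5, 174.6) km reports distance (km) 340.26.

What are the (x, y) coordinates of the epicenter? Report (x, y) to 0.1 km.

Circle about each station: (x − 93.2)² + (y + 51.4)² = 106.28²; (x + 173.4)² + (y − 90.4)² = 390.01²; (x − 30.5)² + (y − 174.6)² = 340.26².
Subtracting the S-04 equation from the S-05 and S-06 equations removes the quadratic terms:
-533.2 x + 283.6 y = -113900.84
-125.4 x + 452.0 y = -84394.22
Solving the 2×2 system: x ≈ 134.1, y ≈ -149.5 km.
Check against S-04 (with the unrounded x, y): √((x − 93.2)²+(y + 51.4)²) = 106.29 ≈ 106.28 km. ✓

(134.1, -149.5)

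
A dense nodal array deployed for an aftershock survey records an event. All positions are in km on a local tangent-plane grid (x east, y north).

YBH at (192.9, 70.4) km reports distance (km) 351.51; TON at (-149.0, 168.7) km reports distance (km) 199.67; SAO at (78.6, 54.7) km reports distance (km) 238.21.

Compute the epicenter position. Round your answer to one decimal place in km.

-143.7 km east, -30.9 km north

Circle about each station: (x − 192.9)² + (y − 70.4)² = 351.51²; (x + 149.0)² + (y − 168.7)² = 199.67²; (x − 78.6)² + (y − 54.7)² = 238.21².
Subtracting the YBH equation from the TON and SAO equations removes the quadratic terms:
-683.8 x + 196.6 y = 92185.29
-228.6 x − 31.4 y = 33818.76
Solving the 2×2 system: x ≈ -143.7, y ≈ -30.9 km.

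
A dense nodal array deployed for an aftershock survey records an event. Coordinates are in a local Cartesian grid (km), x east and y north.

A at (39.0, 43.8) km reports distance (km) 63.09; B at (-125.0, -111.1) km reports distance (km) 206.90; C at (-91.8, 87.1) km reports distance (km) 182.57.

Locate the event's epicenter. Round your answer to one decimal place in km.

x ≈ 58.8 km, y ≈ -16.1 km

Circle about each station: (x − 39.0)² + (y − 43.8)² = 63.09²; (x + 125.0)² + (y + 111.1)² = 206.90²; (x + 91.8)² + (y − 87.1)² = 182.57².
Subtracting pairs of circle equations eliminates x²+y² and gives linear equations (the radical axes):
-328.0 x − 309.8 y = -14298.49
-261.6 x + 86.6 y = -16777.25
Solving the 2×2 system: x ≈ 58.8, y ≈ -16.1 km.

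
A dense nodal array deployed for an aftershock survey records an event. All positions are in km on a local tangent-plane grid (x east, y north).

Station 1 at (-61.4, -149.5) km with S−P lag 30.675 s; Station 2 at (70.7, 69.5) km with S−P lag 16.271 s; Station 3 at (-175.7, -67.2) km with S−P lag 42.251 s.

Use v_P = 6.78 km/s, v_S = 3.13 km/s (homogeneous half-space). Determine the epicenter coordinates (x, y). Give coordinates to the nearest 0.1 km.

x ≈ 66.3 km, y ≈ -25.0 km

Distance from S−P lag: d = Δt · v_P v_S / (v_P − v_S) = Δt · (6.78·3.13)/(6.78−3.13) ≈ 5.8141·Δt.
So d_Station 1 = 178.35, d_Station 2 = 94.60, d_Station 3 = 245.65 km.
Circle about each station: (x + 61.4)² + (y + 149.5)² = 178.35²; (x − 70.7)² + (y − 69.5)² = 94.60²; (x + 175.7)² + (y + 67.2)² = 245.65².
Subtracting pairs of circle equations eliminates x²+y² and gives linear equations (the radical axes):
264.2 x + 438.0 y = 6568.09
-228.6 x + 164.6 y = -19269.08
Solving the 2×2 system: x ≈ 66.3, y ≈ -25.0 km.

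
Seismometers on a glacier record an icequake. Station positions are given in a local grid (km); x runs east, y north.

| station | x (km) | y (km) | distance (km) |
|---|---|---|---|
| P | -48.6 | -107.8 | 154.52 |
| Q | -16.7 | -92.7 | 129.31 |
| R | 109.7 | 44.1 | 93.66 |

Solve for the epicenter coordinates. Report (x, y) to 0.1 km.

Circle about each station: (x + 48.6)² + (y + 107.8)² = 154.52²; (x + 16.7)² + (y + 92.7)² = 129.31²; (x − 109.7)² + (y − 44.1)² = 93.66².
Subtracting the P equation from the Q and R equations removes the quadratic terms:
63.8 x + 30.2 y = 2044.73
316.6 x + 303.8 y = 15100.33
Solving the 2×2 system: x ≈ 16.8, y ≈ 32.2 km.

16.8 km east, 32.2 km north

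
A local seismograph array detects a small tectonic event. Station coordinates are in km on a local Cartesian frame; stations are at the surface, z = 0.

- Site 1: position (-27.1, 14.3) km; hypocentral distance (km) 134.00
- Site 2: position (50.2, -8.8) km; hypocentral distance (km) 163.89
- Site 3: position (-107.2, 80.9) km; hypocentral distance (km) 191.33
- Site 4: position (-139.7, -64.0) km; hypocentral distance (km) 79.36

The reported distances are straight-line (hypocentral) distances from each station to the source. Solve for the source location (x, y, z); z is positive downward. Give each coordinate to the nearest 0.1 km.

Each station gives a sphere (x−x_i)² + (y−y_i)² + z² = d_i² (stations at z=0).
Subtracting the Site 1 sphere from Site 2 and Site 3: z² cancels, leaving linear equations in x and y:
154.6 x − 46.2 y = -7245.35
-160.2 x + 133.2 y = -1553.42
Solving: x ≈ -78.600, y ≈ -106.195 km (keep extra digits for the depth step; rounded: -78.6, -106.2).
Then from the Site 1 sphere: z² = 134.00² − (x + 27.1)² − (y − 14.3)² with x = -78.600, y = -106.195, so z ≈ 28.013 ≈ 28.0 km.
Check against Site 4 (with the unrounded solution): distance 79.36 ≈ 79.36 km. ✓

x ≈ -78.6 km, y ≈ -106.2 km, depth ≈ 28.0 km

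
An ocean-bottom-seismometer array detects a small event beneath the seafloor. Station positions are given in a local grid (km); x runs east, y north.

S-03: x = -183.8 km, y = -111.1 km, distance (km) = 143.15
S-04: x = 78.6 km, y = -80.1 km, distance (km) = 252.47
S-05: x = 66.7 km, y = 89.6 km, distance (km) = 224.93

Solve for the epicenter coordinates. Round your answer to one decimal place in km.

(-149.6, 27.9)

Circle about each station: (x + 183.8)² + (y + 111.1)² = 143.15²; (x − 78.6)² + (y + 80.1)² = 252.47²; (x − 66.7)² + (y − 89.6)² = 224.93².
Subtracting the S-03 equation from the S-04 and S-05 equations removes the quadratic terms:
524.8 x + 62.0 y = -76780.86
501.0 x + 401.4 y = -63750.18
Solving the 2×2 system: x ≈ -149.6, y ≈ 27.9 km.
Check against S-03 (with the unrounded x, y): √((x + 183.8)²+(y + 111.1)²) = 143.15 ≈ 143.15 km. ✓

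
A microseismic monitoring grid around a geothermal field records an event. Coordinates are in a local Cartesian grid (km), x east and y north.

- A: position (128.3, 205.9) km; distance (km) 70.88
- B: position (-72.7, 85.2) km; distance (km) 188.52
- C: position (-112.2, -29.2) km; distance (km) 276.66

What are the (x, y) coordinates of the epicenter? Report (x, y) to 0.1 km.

x ≈ 108.3 km, y ≈ 137.9 km

Circle about each station: (x − 128.3)² + (y − 205.9)² = 70.88²; (x + 72.7)² + (y − 85.2)² = 188.52²; (x + 112.2)² + (y + 29.2)² = 276.66².
Subtracting the A equation from the B and C equations removes the quadratic terms:
-402.0 x − 241.4 y = -76827.19
-481.0 x − 470.2 y = -116931.00
Solving the 2×2 system: x ≈ 108.3, y ≈ 137.9 km.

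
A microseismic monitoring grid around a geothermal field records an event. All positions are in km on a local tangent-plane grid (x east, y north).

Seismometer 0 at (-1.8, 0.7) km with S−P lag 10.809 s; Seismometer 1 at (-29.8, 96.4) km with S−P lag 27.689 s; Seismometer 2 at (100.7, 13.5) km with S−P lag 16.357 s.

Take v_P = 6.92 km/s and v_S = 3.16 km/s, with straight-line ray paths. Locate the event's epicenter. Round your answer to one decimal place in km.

32.0 km east, -52.3 km north

Distance from S−P lag: d = Δt · v_P v_S / (v_P − v_S) = Δt · (6.92·3.16)/(6.92−3.16) ≈ 5.8157·Δt.
So d_Seismometer 0 = 62.86, d_Seismometer 1 = 161.03, d_Seismometer 2 = 95.13 km.
Circle about each station: (x + 1.8)² + (y − 0.7)² = 62.86²; (x + 29.8)² + (y − 96.4)² = 161.03²; (x − 100.7)² + (y − 13.5)² = 95.13².
Subtracting pairs of circle equations eliminates x²+y² and gives linear equations (the radical axes):
-56.0 x + 191.4 y = -11802.01
205.0 x + 25.6 y = 5220.67
Solving the 2×2 system: x ≈ 32.0, y ≈ -52.3 km.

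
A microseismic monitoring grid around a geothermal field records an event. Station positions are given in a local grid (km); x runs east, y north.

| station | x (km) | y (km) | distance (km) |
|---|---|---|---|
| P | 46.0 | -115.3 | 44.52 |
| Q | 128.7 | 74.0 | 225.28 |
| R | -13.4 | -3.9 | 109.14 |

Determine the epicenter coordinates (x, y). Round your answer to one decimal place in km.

x ≈ 1.6 km, y ≈ -112.0 km

Circle about each station: (x − 46.0)² + (y + 115.3)² = 44.52²; (x − 128.7)² + (y − 74.0)² = 225.28²; (x + 13.4)² + (y + 3.9)² = 109.14².
Subtracting the P equation from the Q and R equations removes the quadratic terms:
165.4 x + 378.6 y = -42139.45
-118.8 x + 222.8 y = -25144.83
Solving the 2×2 system: x ≈ 1.6, y ≈ -112.0 km.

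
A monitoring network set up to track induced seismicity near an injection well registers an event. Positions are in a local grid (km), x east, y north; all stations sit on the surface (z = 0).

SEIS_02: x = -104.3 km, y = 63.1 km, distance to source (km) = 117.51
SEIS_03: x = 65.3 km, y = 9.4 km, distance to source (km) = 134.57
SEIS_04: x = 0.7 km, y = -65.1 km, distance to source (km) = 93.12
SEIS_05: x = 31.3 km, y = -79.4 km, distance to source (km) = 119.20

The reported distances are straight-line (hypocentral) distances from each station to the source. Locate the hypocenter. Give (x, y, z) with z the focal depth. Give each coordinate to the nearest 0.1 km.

(-49.8, -19.4, 63.5)

Each station gives a sphere (x−x_i)² + (y−y_i)² + z² = d_i² (stations at z=0).
Subtracting the SEIS_02 sphere from SEIS_03 and SEIS_04: z² cancels, leaving linear equations in x and y:
339.2 x − 107.4 y = -14808.13
210.0 x − 256.4 y = -5484.33
Solving: x ≈ -49.797, y ≈ -19.396 km (keep extra digits for the depth step; rounded: -49.8, -19.4).
Then from the SEIS_02 sphere: z² = 117.51² − (x + 104.3)² − (y − 63.1)² with x = -49.797, y = -19.396, so z ≈ 63.501 ≈ 63.5 km.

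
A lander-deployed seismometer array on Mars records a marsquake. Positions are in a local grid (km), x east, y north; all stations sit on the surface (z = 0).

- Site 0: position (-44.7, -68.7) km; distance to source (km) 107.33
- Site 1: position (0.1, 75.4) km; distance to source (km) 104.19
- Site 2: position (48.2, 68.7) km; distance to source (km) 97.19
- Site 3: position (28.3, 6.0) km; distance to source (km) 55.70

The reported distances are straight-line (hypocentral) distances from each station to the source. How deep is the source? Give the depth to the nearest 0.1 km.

Each station gives a sphere (x−x_i)² + (y−y_i)² + z² = d_i² (stations at z=0).
Subtracting the Site 0 sphere from Site 1 and Site 2: z² cancels, leaving linear equations in x and y:
89.6 x + 288.2 y = -368.44
185.8 x + 274.8 y = 2398.98
Solving: x ≈ 27.403, y ≈ -9.798 km (keep extra digits for the depth step; rounded: 27.4, -9.8).
Then from the Site 0 sphere: z² = 107.33² − (x + 44.7)² − (y + 68.7)² with x = 27.403, y = -9.798, so z ≈ 53.399 ≈ 53.4 km.

depth ≈ 53.4 km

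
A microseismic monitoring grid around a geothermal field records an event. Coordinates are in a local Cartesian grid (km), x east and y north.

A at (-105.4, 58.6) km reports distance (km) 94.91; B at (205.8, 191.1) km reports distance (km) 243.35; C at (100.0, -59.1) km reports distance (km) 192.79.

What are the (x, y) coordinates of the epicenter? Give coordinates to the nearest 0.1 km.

Circle about each station: (x + 105.4)² + (y − 58.6)² = 94.91²; (x − 205.8)² + (y − 191.1)² = 243.35²; (x − 100.0)² + (y + 59.1)² = 192.79².
Subtracting the A equation from the B and C equations removes the quadratic terms:
622.4 x + 265.0 y = 14118.42
410.8 x − 235.4 y = -29210.39
Solving the 2×2 system: x ≈ -17.3, y ≈ 93.9 km.

(-17.3, 93.9)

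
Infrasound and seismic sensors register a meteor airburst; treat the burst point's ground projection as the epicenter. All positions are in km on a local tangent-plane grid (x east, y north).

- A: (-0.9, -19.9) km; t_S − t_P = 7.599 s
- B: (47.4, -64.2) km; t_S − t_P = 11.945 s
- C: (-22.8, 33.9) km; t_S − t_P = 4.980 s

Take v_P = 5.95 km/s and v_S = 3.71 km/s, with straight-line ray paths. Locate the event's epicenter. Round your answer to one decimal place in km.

23.2 km east, 51.0 km north

Distance from S−P lag: d = Δt · v_P v_S / (v_P − v_S) = Δt · (5.95·3.71)/(5.95−3.71) ≈ 9.8547·Δt.
So d_A = 74.89, d_B = 117.71, d_C = 49.08 km.
Circle about each station: (x + 0.9)² + (y + 19.9)² = 74.89²; (x − 47.4)² + (y + 64.2)² = 117.71²; (x + 22.8)² + (y − 33.9)² = 49.08².
Subtracting pairs of circle equations eliminates x²+y² and gives linear equations (the radical axes):
96.6 x − 88.6 y = -2275.55
-43.8 x + 107.6 y = 4471.90
Solving the 2×2 system: x ≈ 23.2, y ≈ 51.0 km.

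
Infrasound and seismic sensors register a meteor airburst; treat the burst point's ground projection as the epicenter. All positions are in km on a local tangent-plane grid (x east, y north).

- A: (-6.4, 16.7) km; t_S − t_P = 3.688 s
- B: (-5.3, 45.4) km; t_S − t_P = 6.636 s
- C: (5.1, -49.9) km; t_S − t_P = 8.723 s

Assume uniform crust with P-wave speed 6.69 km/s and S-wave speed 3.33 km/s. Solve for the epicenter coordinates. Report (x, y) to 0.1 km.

Distance from S−P lag: d = Δt · v_P v_S / (v_P − v_S) = Δt · (6.69·3.33)/(6.69−3.33) ≈ 6.6303·Δt.
So d_A = 24.45, d_B = 44.00, d_C = 57.84 km.
Circle about each station: (x + 6.4)² + (y − 16.7)² = 24.45²; (x + 5.3)² + (y − 45.4)² = 44.00²; (x − 5.1)² + (y + 49.9)² = 57.84².
Subtracting pairs of circle equations eliminates x²+y² and gives linear equations (the radical axes):
2.2 x + 57.4 y = 431.20
23.0 x − 133.2 y = -551.49
Solving the 2×2 system: x ≈ 16.0, y ≈ 6.9 km.
Check against A (with the unrounded x, y): √((x + 6.4)²+(y − 16.7)²) = 24.43 ≈ 24.45 km. ✓

(16.0, 6.9)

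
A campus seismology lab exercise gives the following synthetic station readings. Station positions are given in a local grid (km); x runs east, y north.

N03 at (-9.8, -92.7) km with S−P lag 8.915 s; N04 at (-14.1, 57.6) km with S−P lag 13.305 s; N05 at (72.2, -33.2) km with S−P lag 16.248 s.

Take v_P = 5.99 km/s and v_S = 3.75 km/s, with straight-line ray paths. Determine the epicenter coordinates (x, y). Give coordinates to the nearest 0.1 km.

-89.6 km east, -52.4 km north

Distance from S−P lag: d = Δt · v_P v_S / (v_P − v_S) = Δt · (5.99·3.75)/(5.99−3.75) ≈ 10.0279·Δt.
So d_N03 = 89.40, d_N04 = 133.42, d_N05 = 162.93 km.
Circle about each station: (x + 9.8)² + (y + 92.7)² = 89.40²; (x + 14.1)² + (y − 57.6)² = 133.42²; (x − 72.2)² + (y + 33.2)² = 162.93².
Subtracting the N03 equation from the N04 and N05 equations removes the quadratic terms:
-8.6 x + 300.6 y = -14981.30
164.0 x + 119.0 y = -20928.07
Solving the 2×2 system: x ≈ -89.6, y ≈ -52.4 km.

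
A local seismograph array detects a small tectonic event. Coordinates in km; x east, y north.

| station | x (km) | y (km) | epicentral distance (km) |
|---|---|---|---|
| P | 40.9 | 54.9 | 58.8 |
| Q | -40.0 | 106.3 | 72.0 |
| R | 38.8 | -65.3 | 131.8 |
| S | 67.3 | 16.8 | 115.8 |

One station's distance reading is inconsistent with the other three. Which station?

Solve using three stations at a time. Using Q, R, S (subtract circle equations pairwise → linear system) gives (x, y) ≈ (-47.1, 34.6).
Distances from that point to each station vs reported:
  P: calculated 90.3 vs reported 58.8 → residual 31.5 km
  Q: calculated 72.0 vs reported 72.0 → residual 0.0 km
  R: calculated 131.8 vs reported 131.8 → residual 0.0 km
  S: calculated 115.8 vs reported 115.8 → residual 0.0 km
Q, R, S are mutually consistent (residuals ≈ 0); P is off by 31.5 km.

P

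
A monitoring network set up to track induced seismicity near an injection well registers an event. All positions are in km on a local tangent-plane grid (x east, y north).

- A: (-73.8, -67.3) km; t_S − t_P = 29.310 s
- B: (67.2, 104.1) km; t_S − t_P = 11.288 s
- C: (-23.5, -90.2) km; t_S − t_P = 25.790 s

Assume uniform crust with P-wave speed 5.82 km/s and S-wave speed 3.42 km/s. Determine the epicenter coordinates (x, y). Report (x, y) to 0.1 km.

Distance from S−P lag: d = Δt · v_P v_S / (v_P − v_S) = Δt · (5.82·3.42)/(5.82−3.42) ≈ 8.2935·Δt.
So d_A = 243.08, d_B = 93.62, d_C = 213.89 km.
Circle about each station: (x + 73.8)² + (y + 67.3)² = 243.08²; (x − 67.2)² + (y − 104.1)² = 93.62²; (x + 23.5)² + (y + 90.2)² = 213.89².
Subtracting the A equation from the B and C equations removes the quadratic terms:
282.0 x + 342.8 y = 55700.10
100.6 x − 45.8 y = 12051.51
Solving the 2×2 system: x ≈ 141.0, y ≈ 46.5 km.

x ≈ 141.0 km, y ≈ 46.5 km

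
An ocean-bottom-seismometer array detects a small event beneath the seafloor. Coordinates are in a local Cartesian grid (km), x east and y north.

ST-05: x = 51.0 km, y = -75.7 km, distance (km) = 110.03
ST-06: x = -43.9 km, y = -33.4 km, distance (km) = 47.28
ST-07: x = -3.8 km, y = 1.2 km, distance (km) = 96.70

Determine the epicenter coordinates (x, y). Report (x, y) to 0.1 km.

(-59.0, -78.2)

Circle about each station: (x − 51.0)² + (y + 75.7)² = 110.03²; (x + 43.9)² + (y + 33.4)² = 47.28²; (x + 3.8)² + (y − 1.2)² = 96.70².
Subtracting the ST-05 equation from the ST-06 and ST-07 equations removes the quadratic terms:
-189.8 x + 84.6 y = 4582.48
-109.6 x + 153.8 y = -5559.90
Solving the 2×2 system: x ≈ -59.0, y ≈ -78.2 km.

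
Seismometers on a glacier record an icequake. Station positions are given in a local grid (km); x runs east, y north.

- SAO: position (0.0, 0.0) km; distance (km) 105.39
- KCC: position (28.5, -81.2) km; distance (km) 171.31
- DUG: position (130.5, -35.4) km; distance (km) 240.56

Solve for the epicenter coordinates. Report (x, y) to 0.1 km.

x ≈ -100.6 km, y ≈ 31.4 km

Circle about each station: x² + y² = 105.39²; (x − 28.5)² + (y + 81.2)² = 171.31²; (x − 130.5)² + (y + 35.4)² = 240.56².
Subtracting the SAO equation from the KCC and DUG equations removes the quadratic terms:
57.0 x − 162.4 y = -10834.37
261.0 x − 70.8 y = -28478.65
Solving the 2×2 system: x ≈ -100.6, y ≈ 31.4 km.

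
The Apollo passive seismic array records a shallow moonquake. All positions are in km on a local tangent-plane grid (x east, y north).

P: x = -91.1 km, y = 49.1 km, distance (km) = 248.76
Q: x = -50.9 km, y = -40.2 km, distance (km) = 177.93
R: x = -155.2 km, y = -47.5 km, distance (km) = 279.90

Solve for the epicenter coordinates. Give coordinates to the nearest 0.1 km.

Circle about each station: (x + 91.1)² + (y − 49.1)² = 248.76²; (x + 50.9)² + (y + 40.2)² = 177.93²; (x + 155.2)² + (y + 47.5)² = 279.90².
Subtracting the P equation from the Q and R equations removes the quadratic terms:
80.4 x − 178.6 y = 23719.28
-128.2 x − 193.2 y = -829.20
Solving the 2×2 system: x ≈ 123.1, y ≈ -77.4 km.

x ≈ 123.1 km, y ≈ -77.4 km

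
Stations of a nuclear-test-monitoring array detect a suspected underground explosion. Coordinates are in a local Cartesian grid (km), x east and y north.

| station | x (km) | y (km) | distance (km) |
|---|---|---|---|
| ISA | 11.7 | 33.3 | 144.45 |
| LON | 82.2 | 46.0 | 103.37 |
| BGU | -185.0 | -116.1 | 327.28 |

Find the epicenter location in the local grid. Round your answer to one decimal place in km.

x ≈ 134.1 km, y ≈ -43.4 km

Circle about each station: (x − 11.7)² + (y − 33.3)² = 144.45²; (x − 82.2)² + (y − 46.0)² = 103.37²; (x + 185.0)² + (y + 116.1)² = 327.28².
Subtracting pairs of circle equations eliminates x²+y² and gives linear equations (the radical axes):
141.0 x + 25.4 y = 17807.51
-393.4 x − 298.8 y = -39787.97
Solving the 2×2 system: x ≈ 134.1, y ≈ -43.4 km.
Check against ISA (with the unrounded x, y): √((x − 11.7)²+(y − 33.3)²) = 144.47 ≈ 144.45 km. ✓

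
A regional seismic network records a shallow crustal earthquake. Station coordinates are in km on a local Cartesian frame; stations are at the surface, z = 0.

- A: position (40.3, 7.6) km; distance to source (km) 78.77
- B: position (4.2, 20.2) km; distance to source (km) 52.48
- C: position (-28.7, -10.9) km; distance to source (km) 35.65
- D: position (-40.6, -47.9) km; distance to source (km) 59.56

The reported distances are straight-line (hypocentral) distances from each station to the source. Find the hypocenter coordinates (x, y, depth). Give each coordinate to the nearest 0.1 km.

x ≈ -30.4 km, y ≈ -0.0 km, depth ≈ 33.9 km

Each station gives a sphere (x−x_i)² + (y−y_i)² + z² = d_i² (stations at z=0).
Subtracting the A sphere from B and C: z² cancels, leaving linear equations in x and y:
-72.2 x + 25.2 y = 2194.39
-138.0 x − 37.0 y = 4194.44
Solving: x ≈ -30.394, y ≈ -0.002 km (keep extra digits for the depth step; rounded: -30.4, -0.0).
Then from the A sphere: z² = 78.77² − (x − 40.3)² − (y − 7.6)² with x = -30.394, y = -0.002, so z ≈ 33.901 ≈ 33.9 km.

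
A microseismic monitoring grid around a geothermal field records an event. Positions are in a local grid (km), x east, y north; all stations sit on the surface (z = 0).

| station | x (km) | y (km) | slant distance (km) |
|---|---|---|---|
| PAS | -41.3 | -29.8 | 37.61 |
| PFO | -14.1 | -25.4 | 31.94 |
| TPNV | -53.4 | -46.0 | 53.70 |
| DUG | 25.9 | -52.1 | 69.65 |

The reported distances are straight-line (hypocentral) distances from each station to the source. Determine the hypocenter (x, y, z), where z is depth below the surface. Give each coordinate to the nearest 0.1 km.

x ≈ -23.2 km, y ≈ -10.6 km, depth ≈ 26.8 km

Each station gives a sphere (x−x_i)² + (y−y_i)² + z² = d_i² (stations at z=0).
Subtracting the PAS sphere from PFO and TPNV: z² cancels, leaving linear equations in x and y:
54.4 x + 8.8 y = -1355.41
-24.2 x − 32.4 y = 904.65
Solving: x ≈ -23.202, y ≈ -10.591 km (keep extra digits for the depth step; rounded: -23.2, -10.6).
Then from the PAS sphere: z² = 37.61² − (x + 41.3)² − (y + 29.8)² with x = -23.202, y = -10.591, so z ≈ 26.795 ≈ 26.8 km.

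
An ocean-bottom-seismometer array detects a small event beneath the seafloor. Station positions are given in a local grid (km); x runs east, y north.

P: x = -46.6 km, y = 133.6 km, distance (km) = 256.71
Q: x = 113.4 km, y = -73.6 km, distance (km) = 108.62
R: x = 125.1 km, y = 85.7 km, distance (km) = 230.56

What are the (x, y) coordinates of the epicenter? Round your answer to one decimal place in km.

Circle about each station: (x + 46.6)² + (y − 133.6)² = 256.71²; (x − 113.4)² + (y + 73.6)² = 108.62²; (x − 125.1)² + (y − 85.7)² = 230.56².
Subtracting pairs of circle equations eliminates x²+y² and gives linear equations (the radical axes):
320.0 x − 414.4 y = 52357.72
343.4 x − 95.8 y = 15716.09
Solving the 2×2 system: x ≈ 13.4, y ≈ -116.0 km.

13.4 km east, -116.0 km north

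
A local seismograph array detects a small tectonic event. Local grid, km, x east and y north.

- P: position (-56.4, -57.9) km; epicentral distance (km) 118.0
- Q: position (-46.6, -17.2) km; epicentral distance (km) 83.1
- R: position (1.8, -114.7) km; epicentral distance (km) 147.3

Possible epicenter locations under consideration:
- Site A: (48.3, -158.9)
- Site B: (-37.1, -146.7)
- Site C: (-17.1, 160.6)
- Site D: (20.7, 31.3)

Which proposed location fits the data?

Site D

For each candidate, compare |candidate − station| to the reported distance:
Site A: residuals P 27.5, Q 87.4, R 83.1 → max 87.4 km
Site B: residuals P 27.1, Q 46.7, R 96.9 → max 96.9 km
Site C: residuals P 104.0, Q 97.1, R 128.6 → max 128.6 km
Site D: residuals P 0.1, Q 0.1, R 0.1 → max 0.1 km
Only Site D has all residuals ≈ 0.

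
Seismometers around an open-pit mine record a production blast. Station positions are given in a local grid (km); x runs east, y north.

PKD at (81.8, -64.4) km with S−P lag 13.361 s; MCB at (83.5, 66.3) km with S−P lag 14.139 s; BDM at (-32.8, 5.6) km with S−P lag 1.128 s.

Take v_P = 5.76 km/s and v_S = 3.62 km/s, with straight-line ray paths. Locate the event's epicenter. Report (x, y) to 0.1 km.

Distance from S−P lag: d = Δt · v_P v_S / (v_P − v_S) = Δt · (5.76·3.62)/(5.76−3.62) ≈ 9.7436·Δt.
So d_PKD = 130.18, d_MCB = 137.76, d_BDM = 10.99 km.
Circle about each station: (x − 81.8)² + (y + 64.4)² = 130.18²; (x − 83.5)² + (y − 66.3)² = 137.76²; (x + 32.8)² + (y − 5.6)² = 10.99².
Subtracting the PKD equation from the MCB and BDM equations removes the quadratic terms:
3.4 x + 261.4 y = -1501.65
-229.2 x + 140.0 y = 7094.65
Solving the 2×2 system: x ≈ -34.2, y ≈ -5.3 km.
Check against PKD (with the unrounded x, y): √((x − 81.8)²+(y + 64.4)²) = 130.18 ≈ 130.18 km. ✓

(-34.2, -5.3)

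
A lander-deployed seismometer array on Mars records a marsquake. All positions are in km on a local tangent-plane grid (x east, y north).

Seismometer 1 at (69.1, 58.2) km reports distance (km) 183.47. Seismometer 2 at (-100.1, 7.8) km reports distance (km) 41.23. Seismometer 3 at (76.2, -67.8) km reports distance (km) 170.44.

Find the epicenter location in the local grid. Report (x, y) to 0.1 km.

-90.5 km east, -32.3 km north

Circle about each station: (x − 69.1)² + (y − 58.2)² = 183.47²; (x + 100.1)² + (y − 7.8)² = 41.23²; (x − 76.2)² + (y + 67.8)² = 170.44².
Subtracting the Seismometer 1 equation from the Seismometer 2 and Seismometer 3 equations removes the quadratic terms:
-338.4 x − 100.8 y = 33880.13
14.2 x − 252.0 y = 6852.68
Solving the 2×2 system: x ≈ -90.5, y ≈ -32.3 km.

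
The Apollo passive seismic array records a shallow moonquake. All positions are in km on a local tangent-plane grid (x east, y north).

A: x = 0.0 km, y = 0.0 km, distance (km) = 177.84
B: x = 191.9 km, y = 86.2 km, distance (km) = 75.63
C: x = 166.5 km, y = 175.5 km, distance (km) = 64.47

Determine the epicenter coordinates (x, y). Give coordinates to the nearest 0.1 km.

(126.8, 124.7)

Circle about each station: x² + y² = 177.84²; (x − 191.9)² + (y − 86.2)² = 75.63²; (x − 166.5)² + (y − 175.5)² = 64.47².
Subtracting pairs of circle equations eliminates x²+y² and gives linear equations (the radical axes):
383.8 x + 172.4 y = 70163.22
333.0 x + 351.0 y = 85993.18
Solving the 2×2 system: x ≈ 126.8, y ≈ 124.7 km.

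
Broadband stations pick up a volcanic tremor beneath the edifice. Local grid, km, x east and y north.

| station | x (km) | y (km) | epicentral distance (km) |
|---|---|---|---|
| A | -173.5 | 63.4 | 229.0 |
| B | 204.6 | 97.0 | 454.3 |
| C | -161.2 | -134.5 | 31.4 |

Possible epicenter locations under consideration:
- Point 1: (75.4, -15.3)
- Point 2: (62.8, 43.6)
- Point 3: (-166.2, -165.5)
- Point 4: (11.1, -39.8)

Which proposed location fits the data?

Point 3

For each candidate, compare |candidate − station| to the reported distance:
Point 1: residuals A 32.0, B 283.1, C 233.5 → max 283.1 km
Point 2: residuals A 8.1, B 302.8, C 254.8 → max 302.8 km
Point 3: residuals A 0.0, B 0.0, C 0.0 → max 0.0 km
Point 4: residuals A 17.5, B 217.3, C 165.2 → max 217.3 km
Only Point 3 has all residuals ≈ 0.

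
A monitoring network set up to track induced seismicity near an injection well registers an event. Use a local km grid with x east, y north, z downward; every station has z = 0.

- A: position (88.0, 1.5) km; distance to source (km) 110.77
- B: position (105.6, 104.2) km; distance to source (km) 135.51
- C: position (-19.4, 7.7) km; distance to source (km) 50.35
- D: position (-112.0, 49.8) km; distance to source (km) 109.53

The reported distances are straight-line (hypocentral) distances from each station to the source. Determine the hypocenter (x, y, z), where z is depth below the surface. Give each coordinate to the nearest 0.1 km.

Each station gives a sphere (x−x_i)² + (y−y_i)² + z² = d_i² (stations at z=0).
Subtracting the A sphere from B and C: z² cancels, leaving linear equations in x and y:
35.2 x + 205.4 y = 8169.78
-214.8 x + 12.4 y = 2424.27
Solving: x ≈ -8.902, y ≈ 41.301 km (keep extra digits for the depth step; rounded: -8.9, 41.3).
Then from the A sphere: z² = 110.77² − (x − 88.0)² − (y − 1.5)² with x = -8.902, y = 41.301, so z ≈ 35.998 ≈ 36.0 km.

x ≈ -8.9 km, y ≈ 41.3 km, depth ≈ 36.0 km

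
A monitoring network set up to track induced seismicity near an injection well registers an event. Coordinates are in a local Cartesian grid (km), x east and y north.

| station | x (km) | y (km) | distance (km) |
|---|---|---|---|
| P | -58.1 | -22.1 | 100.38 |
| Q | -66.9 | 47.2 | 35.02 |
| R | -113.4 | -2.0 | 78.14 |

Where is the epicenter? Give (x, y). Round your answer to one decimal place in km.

Circle about each station: (x + 58.1)² + (y + 22.1)² = 100.38²; (x + 66.9)² + (y − 47.2)² = 35.02²; (x + 113.4)² + (y + 2.0)² = 78.14².
Subtracting pairs of circle equations eliminates x²+y² and gives linear equations (the radical axes):
-17.6 x + 138.6 y = 11689.17
-110.6 x + 40.2 y = 12969.82
Solving the 2×2 system: x ≈ -90.8, y ≈ 72.8 km.

x ≈ -90.8 km, y ≈ 72.8 km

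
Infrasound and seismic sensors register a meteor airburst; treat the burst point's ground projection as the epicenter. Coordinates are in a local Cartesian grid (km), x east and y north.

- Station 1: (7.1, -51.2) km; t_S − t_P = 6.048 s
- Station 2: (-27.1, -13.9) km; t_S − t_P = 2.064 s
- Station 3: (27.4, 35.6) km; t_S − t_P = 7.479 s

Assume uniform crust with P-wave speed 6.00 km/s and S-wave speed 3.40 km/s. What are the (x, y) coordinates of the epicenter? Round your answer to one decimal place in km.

-12.1 km east, -7.8 km north

Distance from S−P lag: d = Δt · v_P v_S / (v_P − v_S) = Δt · (6.00·3.40)/(6.00−3.40) ≈ 7.8462·Δt.
So d_Station 1 = 47.45, d_Station 2 = 16.19, d_Station 3 = 58.68 km.
Circle about each station: (x − 7.1)² + (y + 51.2)² = 47.45²; (x + 27.1)² + (y + 13.9)² = 16.19²; (x − 27.4)² + (y − 35.6)² = 58.68².
Subtracting pairs of circle equations eliminates x²+y² and gives linear equations (the radical axes):
-68.4 x + 74.6 y = 245.16
40.6 x + 173.6 y = -1845.57
Solving the 2×2 system: x ≈ -12.1, y ≈ -7.8 km.
Check against Station 1 (with the unrounded x, y): √((x − 7.1)²+(y + 51.2)²) = 47.45 ≈ 47.45 km. ✓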